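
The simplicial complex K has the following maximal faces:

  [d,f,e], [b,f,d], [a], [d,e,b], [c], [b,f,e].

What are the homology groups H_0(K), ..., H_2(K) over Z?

We work with the vertex ordering a < b < c < d < e < f. The simplices of K, each written with vertices in increasing order, are:

  0-simplices (6): a, b, c, d, e, f
  1-simplices (6): bd, be, bf, de, df, ef
  2-simplices (4): bde, bdf, bef, def

Hence C_0 ≅ Z^6, C_1 ≅ Z^6, C_2 ≅ Z^4.

Boundary ∂_1: C_1 → C_0 maps an edge to its endpoints' difference, ∂[p,q] = q − p.
The 6×6 boundary matrix has rank 3 and Smith normal form diag(1,1,1).

∂_2: C_2 → C_1 sends each 2-simplex [p,q,r] to [q,r] − [p,r] + [p,q]. For instance
  ∂bde = de − be + bd,
  ∂def = ef − df + de.
The resulting 6×4 matrix has rank 3, and its Smith normal form has invariant factors (1,1,1).

Now H_k = ker ∂_k / im ∂_{k+1}, so:

  H_0: rank C_0 − rank ∂_1 = 6 − 3 = 3, and the invariant factors of ∂_1 are all 1, so H_0 ≅ Z^3.
  H_1: rank ker ∂_1 − rank ∂_2 = (6 − 3) − 3 = 0, and the invariant factors of ∂_2 are all 1, so H_1 ≅ 0.
  H_2: rank ker ∂_2 − rank ∂_3 = (4 − 3) − 0 = 1, and there is no ∂_3, so H_2 ≅ Z.

H_0 = Z^3,  H_1 = 0,  H_2 = Z.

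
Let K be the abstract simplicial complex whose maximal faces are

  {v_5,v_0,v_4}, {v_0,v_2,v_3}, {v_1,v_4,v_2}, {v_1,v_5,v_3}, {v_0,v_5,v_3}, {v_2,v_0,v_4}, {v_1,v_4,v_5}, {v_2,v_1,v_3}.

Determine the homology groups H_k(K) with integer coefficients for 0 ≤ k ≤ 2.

Take the total order v_0 < v_1 < v_2 < v_3 < v_4 < v_5 on the vertex set. Then K (dimension 2) consists of the simplices:

  0-simplices (6): [v_0], [v_1], [v_2], [v_3], [v_4], [v_5]
  1-simplices (12): [v_0,v_2], [v_0,v_3], [v_0,v_4], [v_0,v_5], [v_1,v_2], [v_1,v_3], [v_1,v_4], [v_1,v_5], [v_2,v_3], [v_2,v_4], [v_3,v_5], [v_4,v_5]
  2-simplices (8): [v_0,v_2,v_3], [v_0,v_2,v_4], [v_0,v_3,v_5], [v_0,v_4,v_5], [v_1,v_2,v_3], [v_1,v_2,v_4], [v_1,v_3,v_5], [v_1,v_4,v_5]

giving chain groups C_0 ≅ Z^6, C_1 ≅ Z^12, C_2 ≅ Z^8.

Boundary ∂_1: C_1 → C_0 sends each edge [p,q] (with p < q) to q − p.
As a 6×12 matrix over Z this has rank 5, with invariant factors (1,1,1,1,1).

The boundary map ∂_2: C_2 → C_1 maps a triangle to the signed sum of its edges. For instance
  ∂[v_1,v_2,v_3] = [v_2,v_3] − [v_1,v_3] + [v_1,v_2],
  ∂[v_1,v_4,v_5] = [v_4,v_5] − [v_1,v_5] + [v_1,v_4].
The 12×8 boundary matrix has rank 7 and Smith normal form diag(1,1,1,1,1,1,1).

Computing H_k = (kernel of ∂_k) / (image of ∂_{k+1}):

  H_0: rank C_0 − rank ∂_1 = 6 − 5 = 1, and the invariant factors of ∂_1 are all 1, so H_0 = Z.
  H_1: rank ker ∂_1 − rank ∂_2 = (12 − 5) − 7 = 0, and the invariant factors of ∂_2 are all 1, so H_1 = 0.
  H_2: rank ker ∂_2 − rank ∂_3 = (8 − 7) − 0 = 1, and there is no ∂_3, so H_2 = Z.

As a check, the Euler characteristic is 6 − 12 + 8 = 2, which agrees with 1 − 0 + 1 = 2.

H_0 ≅ Z,  H_1 = 0,  H_2 ≅ Z.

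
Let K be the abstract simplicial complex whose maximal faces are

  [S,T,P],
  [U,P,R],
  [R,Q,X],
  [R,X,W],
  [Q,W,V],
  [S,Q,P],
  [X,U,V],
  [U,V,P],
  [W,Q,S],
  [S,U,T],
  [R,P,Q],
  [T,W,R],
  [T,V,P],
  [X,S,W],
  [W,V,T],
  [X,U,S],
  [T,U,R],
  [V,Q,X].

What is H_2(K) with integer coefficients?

H_2 = 0.

Order the vertices as P < Q < R < S < T < U < V < W < X. Listing each simplex with vertices in this order, K has dimension 2 with simplices:

  0-simplices (9): P, Q, R, S, T, U, V, W, X
  1-simplices (27): PQ, PR, PS, PT, PU, PV, QR, QS, QV, QW, QX, RT, RU, RW, RX, ST, SU, SW, SX, TU, TV, TW, UV, UX, VW, VX, WX
  2-simplices (18): PQR, PQS, PRU, PST, PTV, PUV, QRX, QSW, QVW, QVX, RTU, RTW, RWX, STU, SUX, SWX, TVW, UVX

Hence C_0 ≅ Z^9, C_1 ≅ Z^27, C_2 ≅ Z^18.

∂_1: C_1 → C_0 maps an edge to its endpoints' difference, ∂[p,q] = q − p. For instance
  ∂QX = X − Q.
The resulting 9×27 matrix has rank 8, and its Smith normal form has invariant factors (1,1,1,1,1,1,1,1).

The boundary map ∂_2: C_2 → C_1 sends each 2-simplex [p,q,r] to [q,r] − [p,r] + [p,q]. For instance
  ∂PUV = UV − PV + PU,
  ∂QVW = VW − QW + QV.
The resulting 27×18 matrix has rank 18, and its Smith normal form has invariant factors (1,1,1,1,1,1,1,1,1,1,1,1,1,1,1,1,1,2).

Now H_k = ker ∂_k / im ∂_{k+1}, so:

  H_2: rank ker ∂_2 − rank ∂_3 = (18 − 18) − 0 = 0, and there is no ∂_3, so H_2 = 0.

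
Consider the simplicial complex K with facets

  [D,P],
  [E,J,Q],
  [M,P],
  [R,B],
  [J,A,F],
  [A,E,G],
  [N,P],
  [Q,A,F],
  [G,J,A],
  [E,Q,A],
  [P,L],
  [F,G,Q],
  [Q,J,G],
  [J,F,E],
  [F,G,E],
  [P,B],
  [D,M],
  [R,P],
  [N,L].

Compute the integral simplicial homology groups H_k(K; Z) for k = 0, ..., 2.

H_0 = Z^2,  H_1 = Z^3 ⊕ Z/2Z,  H_2 = 0.

K has 13 vertices, 24 edges, 10 triangles.
rank ∂_0 = 0, rank ∂_1 = 11 ⇒ b_0 = 13 − 0 − 11 = 2; all invariant factors of ∂_1 are 1 so no torsion. So H_0 = Z^2.
rank ∂_1 = 11, rank ∂_2 = 10 ⇒ b_1 = 24 − 11 − 10 = 3; ∂_2 has invariant factor(s) [2] giving torsion. So H_1 = Z^3 ⊕ Z/2Z.
rank ∂_2 = 10, rank ∂_3 = 0 ⇒ b_2 = 10 − 10 − 0 = 0. So H_2 = 0.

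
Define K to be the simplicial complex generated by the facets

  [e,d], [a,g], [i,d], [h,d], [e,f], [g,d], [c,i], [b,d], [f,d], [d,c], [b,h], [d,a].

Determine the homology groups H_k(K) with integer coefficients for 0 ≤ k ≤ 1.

Take the total order a < b < c < d < e < f < g < h < i on the vertex set. Then K (dimension 1) consists of the simplices:

  0-simplices (9): a, b, c, d, e, f, g, h, i
  1-simplices (12): ad, ag, bd, bh, cd, ci, de, df, dg, dh, di, ef

so the chain groups are C_0 ≅ Z^9, C_1 ≅ Z^12.

Boundary ∂_1: C_1 → C_0 sends each edge [p,q] (with p < q) to q − p. For instance
  ∂ef = f − e.
As a 9×12 matrix over Z this has rank 8, with invariant factors (1,1,1,1,1,1,1,1).

Now H_k = ker ∂_k / im ∂_{k+1}, so:

  H_0: rank C_0 − rank ∂_1 = 9 − 8 = 1, and the invariant factors of ∂_1 are all 1, so H_0 ≅ Z.
  H_1: rank ker ∂_1 − rank ∂_2 = (12 − 8) − 0 = 4, and there is no ∂_2, so H_1 ≅ Z^4.

As a check, the Euler characteristic is 9 − 12 = -3, which agrees with 1 − 4 = -3.

H_0 = Z,  H_1 = Z^4.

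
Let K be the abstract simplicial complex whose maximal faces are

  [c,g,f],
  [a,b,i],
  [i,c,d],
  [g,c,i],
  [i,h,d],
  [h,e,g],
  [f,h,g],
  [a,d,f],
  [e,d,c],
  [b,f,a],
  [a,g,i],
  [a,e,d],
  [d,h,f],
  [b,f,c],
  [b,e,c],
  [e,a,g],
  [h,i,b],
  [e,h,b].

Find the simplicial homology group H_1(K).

H_1 = Z^2.

Fix the vertex order a < b < c < d < e < f < g < h < i and write every simplex with vertices in increasing order. Then dim K = 2 and the simplices of K are:

  0-simplices (9): a, b, c, d, e, f, g, h, i
  1-simplices (27): ab, ad, ae, af, ag, ai, bc, be, bf, bh, bi, cd, ce, cf, cg, ci, de, df, dh, di, eg, eh, fg, fh, gh, gi, hi
  2-simplices (18): abf, abi, ade, adf, aeg, agi, bce, bcf, beh, bhi, cde, cdi, cfg, cgi, dfh, dhi, egh, fgh

giving chain groups C_0 ≅ Z^9, C_1 ≅ Z^27, C_2 ≅ Z^18.

Boundary ∂_1: C_1 → C_0 maps an edge to its endpoints' difference, ∂[p,q] = q − p. For instance
  ∂de = e − d.
This gives a 9×27 integer matrix of rank 8; reducing to Smith normal form yields diagonal entries (1,1,1,1,1,1,1,1).

∂_2: C_2 → C_1 acts by ∂[p,q,r] = [q,r] − [p,r] + [p,q]. For instance
  ∂ade = de − ae + ad,
  ∂cdi = di − ci + cd.
As a 27×18 matrix over Z this has rank 17, with invariant factors (1,1,1,1,1,1,1,1,1,1,1,1,1,1,1,1,1).

From H_k ≅ ker(∂_k) / im(∂_{k+1}) we obtain:

  H_1: rank ker ∂_1 − rank ∂_2 = (27 − 8) − 17 = 2, and the invariant factors of ∂_2 are all 1, so H_1 = Z^2.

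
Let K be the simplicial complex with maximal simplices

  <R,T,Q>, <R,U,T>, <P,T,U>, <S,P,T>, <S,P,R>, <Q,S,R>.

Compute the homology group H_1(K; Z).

H_1 = Z.

Take the total order P < Q < R < S < T < U on the vertex set. Then K (dimension 2) consists of the simplices:

  0-simplices (6): P, Q, R, S, T, U
  1-simplices (12): PR, PS, PT, PU, QR, QS, QT, RS, RT, RU, ST, TU
  2-simplices (6): PRS, PST, PTU, QRS, QRT, RTU

Hence C_0 ≅ Z^6, C_1 ≅ Z^12, C_2 ≅ Z^6.

Boundary ∂_1: C_1 → C_0 maps an edge to its endpoints' difference, ∂[p,q] = q − p. For instance
  ∂RU = U − R.
This gives a 6×12 integer matrix of rank 5; reducing to Smith normal form yields diagonal entries (1,1,1,1,1).

∂_2: C_2 → C_1 maps a triangle to the signed sum of its edges. For instance
  ∂PST = ST − PT + PS,
  ∂PTU = TU − PU + PT.
The 12×6 boundary matrix has rank 6 and Smith normal form diag(1,1,1,1,1,1).

Computing H_k = (kernel of ∂_k) / (image of ∂_{k+1}):

  H_1: rank ker ∂_1 − rank ∂_2 = (12 − 5) − 6 = 1, and the invariant factors of ∂_2 are all 1, so H_1 = Z.

(K is a triangulation of the cylinder S^1 x I.)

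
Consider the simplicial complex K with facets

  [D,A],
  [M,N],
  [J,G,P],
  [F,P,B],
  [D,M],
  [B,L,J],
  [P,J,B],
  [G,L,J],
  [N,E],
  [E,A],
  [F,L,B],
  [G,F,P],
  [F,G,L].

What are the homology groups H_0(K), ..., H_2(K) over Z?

H_0 = Z^2,  H_1 = Z,  H_2 = Z.

K has 11 vertices, 17 edges, 8 triangles.
rank ∂_0 = 0, rank ∂_1 = 9 ⇒ b_0 = 11 − 0 − 9 = 2; all invariant factors of ∂_1 are 1 so no torsion. So H_0 = Z^2.
rank ∂_1 = 9, rank ∂_2 = 7 ⇒ b_1 = 17 − 9 − 7 = 1; all invariant factors of ∂_2 are 1 so no torsion. So H_1 = Z.
rank ∂_2 = 7, rank ∂_3 = 0 ⇒ b_2 = 8 − 7 − 0 = 1. So H_2 = Z.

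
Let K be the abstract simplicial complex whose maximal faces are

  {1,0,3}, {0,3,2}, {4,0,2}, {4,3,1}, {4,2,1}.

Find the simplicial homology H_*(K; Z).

H_0 = Z,  H_1 = Z,  H_2 = 0.

We work with the vertex ordering 0 < 1 < 2 < 3 < 4. The simplices of K, each written with vertices in increasing order, are:

  0-simplices (5): [0], [1], [2], [3], [4]
  1-simplices (10): [0,1], [0,2], [0,3], [0,4], [1,2], [1,3], [1,4], [2,3], [2,4], [3,4]
  2-simplices (5): [0,1,3], [0,2,3], [0,2,4], [1,2,4], [1,3,4]

so the chain groups are C_0 ≅ Z^5, C_1 ≅ Z^10, C_2 ≅ Z^5.

Boundary ∂_1: C_1 → C_0 sends each edge [p,q] (with p < q) to q − p.
The 5×10 boundary matrix has rank 4 and Smith normal form diag(1,1,1,1).

Boundary ∂_2: C_2 → C_1 acts by ∂[p,q,r] = [q,r] − [p,r] + [p,q]. For instance
  ∂[1,3,4] = [3,4] − [1,4] + [1,3],
  ∂[0,2,4] = [2,4] − [0,4] + [0,2].
The 10×5 boundary matrix has rank 5 and Smith normal form diag(1,1,1,1,1).

Reading off H_k = ker ∂_k / im ∂_{k+1}:

  H_0: rank C_0 − rank ∂_1 = 5 − 4 = 1, and the invariant factors of ∂_1 are all 1, so H_0 ≅ Z.
  H_1: rank ker ∂_1 − rank ∂_2 = (10 − 4) − 5 = 1, and the invariant factors of ∂_2 are all 1, so H_1 ≅ Z.
  H_2: rank ker ∂_2 − rank ∂_3 = (5 − 5) − 0 = 0, and there is no ∂_3, so H_2 ≅ 0.

(K is a triangulation of the Möbius band.)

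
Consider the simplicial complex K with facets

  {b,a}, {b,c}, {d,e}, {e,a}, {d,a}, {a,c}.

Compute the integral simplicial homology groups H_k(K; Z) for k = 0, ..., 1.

K has 5 vertices, 6 edges.
rank ∂_0 = 0, rank ∂_1 = 4 ⇒ b_0 = 5 − 0 − 4 = 1; all invariant factors of ∂_1 are 1 so no torsion. So H_0 = Z.
rank ∂_1 = 4, rank ∂_2 = 0 ⇒ b_1 = 6 − 4 − 0 = 2. So H_1 = Z^2.

H_0 ≅ Z,  H_1 ≅ Z^2.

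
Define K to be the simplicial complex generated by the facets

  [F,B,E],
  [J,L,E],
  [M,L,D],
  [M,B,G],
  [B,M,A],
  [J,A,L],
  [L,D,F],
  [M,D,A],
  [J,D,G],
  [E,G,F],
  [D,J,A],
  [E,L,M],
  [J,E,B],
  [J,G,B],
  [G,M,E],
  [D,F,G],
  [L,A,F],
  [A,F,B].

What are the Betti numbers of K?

We work with the vertex ordering A < B < D < E < F < G < J < L < M. The simplices of K, each written with vertices in increasing order, are:

  0-simplices (9): A, B, D, E, F, G, J, L, M
  1-simplices (27): AB, AD, AF, AJ, AL, AM, BE, BF, BG, BJ, BM, DF, DG, DJ, DL, DM, EF, EG, EJ, EL, EM, FG, FL, GJ, GM, JL, LM
  2-simplices (18): ABF, ABM, ADJ, ADM, AFL, AJL, BEF, BEJ, BGJ, BGM, DFG, DFL, DGJ, DLM, EFG, EGM, EJL, ELM

so the chain groups are C_0 ≅ Z^9, C_1 ≅ Z^27, C_2 ≅ Z^18.

The boundary map ∂_1: C_1 → C_0 maps an edge to its endpoints' difference, ∂[p,q] = q − p. For instance
  ∂DF = F − D.
The resulting 9×27 matrix has rank 8, and its Smith normal form has invariant factors (1,1,1,1,1,1,1,1).

The boundary map ∂_2: C_2 → C_1 acts by ∂[p,q,r] = [q,r] − [p,r] + [p,q]. For instance
  ∂AJL = JL − AL + AJ,
  ∂AFL = FL − AL + AF.
As a 27×18 matrix over Z this has rank 18, with invariant factors (1,1,1,1,1,1,1,1,1,1,1,1,1,1,1,1,1,2).

Now H_k = ker ∂_k / im ∂_{k+1}, so:

  H_0: rank C_0 − rank ∂_1 = 9 − 8 = 1, and the invariant factors of ∂_1 are all 1, so H_0 = Z.
  H_1: rank ker ∂_1 − rank ∂_2 = (27 − 8) − 18 = 1, and ∂_2 has invariant factor 2 > 1, so H_1 = Z ⊕ Z/2.
  H_2: rank ker ∂_2 − rank ∂_3 = (18 − 18) − 0 = 0, and there is no ∂_3, so H_2 = 0.

As a check, the Euler characteristic is 9 − 27 + 18 = 0, which agrees with 1 − 1 + 0 = 0.
(K is a triangulation of the Klein bottle.)

Hence the Betti numbers are b_0 = 1, b_1 = 1, b_2 = 0.

b_0 = 1, b_1 = 1, b_2 = 0.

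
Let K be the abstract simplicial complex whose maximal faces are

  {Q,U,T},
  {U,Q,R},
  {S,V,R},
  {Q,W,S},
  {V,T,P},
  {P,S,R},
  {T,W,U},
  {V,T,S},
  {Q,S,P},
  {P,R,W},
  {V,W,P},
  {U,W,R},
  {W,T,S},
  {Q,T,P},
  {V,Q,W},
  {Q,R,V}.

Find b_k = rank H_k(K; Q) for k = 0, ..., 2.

Order the vertices as P < Q < R < S < T < U < V < W. Listing each simplex with vertices in this order, K has dimension 2 with simplices:

  0-simplices (8): P, Q, R, S, T, U, V, W
  1-simplices (24): PQ, PR, PS, PT, PV, PW, QR, QS, QT, QU, QV, QW, RS, RU, RV, RW, ST, SV, SW, TU, TV, TW, UW, VW
  2-simplices (16): PQS, PQT, PRS, PRW, PTV, PVW, QRU, QRV, QSW, QTU, QVW, RSV, RUW, STV, STW, TUW

so the chain groups are C_0 ≅ Z^8, C_1 ≅ Z^24, C_2 ≅ Z^16.

The boundary map ∂_1: C_1 → C_0 is given by ∂[p,q] = [q] − [p]. For instance
  ∂QU = U − Q.
This gives a 8×24 integer matrix of rank 7; reducing to Smith normal form yields diagonal entries (1,1,1,1,1,1,1).

The boundary map ∂_2: C_2 → C_1 maps a triangle to the signed sum of its edges. For instance
  ∂RUW = UW − RW + RU,
  ∂QVW = VW − QW + QV.
The 24×16 boundary matrix has rank 15 and Smith normal form diag(1,1,1,1,1,1,1,1,1,1,1,1,1,1,1).

Now H_k = ker ∂_k / im ∂_{k+1}, so:

  H_0: rank C_0 − rank ∂_1 = 8 − 7 = 1, and the invariant factors of ∂_1 are all 1, so H_0 = Z.
  H_1: rank ker ∂_1 − rank ∂_2 = (24 − 7) − 15 = 2, and the invariant factors of ∂_2 are all 1, so H_1 = Z^2.
  H_2: rank ker ∂_2 − rank ∂_3 = (16 − 15) − 0 = 1, and there is no ∂_3, so H_2 = Z.

As a check, the Euler characteristic is 8 − 24 + 16 = 0, which agrees with 1 − 2 + 1 = 0.

Hence the Betti numbers are b_0 = 1, b_1 = 2, b_2 = 1.

b_0 = 1, b_1 = 2, b_2 = 1.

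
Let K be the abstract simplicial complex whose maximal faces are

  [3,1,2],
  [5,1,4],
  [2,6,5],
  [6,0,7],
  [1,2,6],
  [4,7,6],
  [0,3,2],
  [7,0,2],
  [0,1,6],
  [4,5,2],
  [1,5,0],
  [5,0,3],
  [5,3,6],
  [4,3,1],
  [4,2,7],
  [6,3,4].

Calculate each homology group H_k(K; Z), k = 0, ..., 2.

Order the vertices as 0 < 1 < 2 < 3 < 4 < 5 < 6 < 7. Listing each simplex with vertices in this order, K has dimension 2 with simplices:

  0-simplices (8): [0], [1], [2], [3], [4], [5], [6], [7]
  1-simplices (24): (24 of them)
  2-simplices (16): [0,1,5], [0,1,6], [0,2,3], [0,2,7], [0,3,5], [0,6,7], [1,2,3], [1,2,6], [1,3,4], [1,4,5], [2,4,5], [2,4,7], [2,5,6], [3,4,6], [3,5,6], [4,6,7]

Hence C_0 ≅ Z^8, C_1 ≅ Z^24, C_2 ≅ Z^16.

∂_1: C_1 → C_0 is given by ∂[p,q] = [q] − [p]. For instance
  ∂[5,6] = [6] − [5].
This gives a 8×24 integer matrix of rank 7; reducing to Smith normal form yields diagonal entries (1,1,1,1,1,1,1).

Boundary ∂_2: C_2 → C_1 sends each 2-simplex [p,q,r] to [q,r] − [p,r] + [p,q]. For instance
  ∂[0,6,7] = [6,7] − [0,7] + [0,6],
  ∂[1,2,6] = [2,6] − [1,6] + [1,2].
The 24×16 boundary matrix has rank 15 and Smith normal form diag(1,1,1,1,1,1,1,1,1,1,1,1,1,1,1).

Now H_k = ker ∂_k / im ∂_{k+1}, so:

  H_0: rank C_0 − rank ∂_1 = 8 − 7 = 1, and the invariant factors of ∂_1 are all 1, so H_0 ≅ Z.
  H_1: rank ker ∂_1 − rank ∂_2 = (24 − 7) − 15 = 2, and the invariant factors of ∂_2 are all 1, so H_1 ≅ Z^2.
  H_2: rank ker ∂_2 − rank ∂_3 = (16 − 15) − 0 = 1, and there is no ∂_3, so H_2 ≅ Z.

H_0 ≅ Z,  H_1 ≅ Z^2,  H_2 ≅ Z.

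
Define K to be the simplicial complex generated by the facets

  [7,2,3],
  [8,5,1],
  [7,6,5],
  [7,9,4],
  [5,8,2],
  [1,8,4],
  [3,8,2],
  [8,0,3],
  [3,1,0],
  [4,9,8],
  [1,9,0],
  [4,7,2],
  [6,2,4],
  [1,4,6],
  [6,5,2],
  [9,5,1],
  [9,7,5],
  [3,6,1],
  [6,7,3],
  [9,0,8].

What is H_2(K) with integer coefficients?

We work with the vertex ordering 0 < 1 < 2 < 3 < 4 < 5 < 6 < 7 < 8 < 9. The simplices of K, each written with vertices in increasing order, are:

  0-simplices (10): [0], [1], [2], [3], [4], [5], [6], [7], [8], [9]
  1-simplices (30): (30 of them)
  2-simplices (20): (20 of them)

so the chain groups are C_0 ≅ Z^10, C_1 ≅ Z^30, C_2 ≅ Z^20.

∂_1: C_1 → C_0 maps an edge to its endpoints' difference, ∂[p,q] = q − p. For instance
  ∂[4,8] = [8] − [4].
This gives a 10×30 integer matrix of rank 9; reducing to Smith normal form yields diagonal entries (1,1,1,1,1,1,1,1,1).

Boundary ∂_2: C_2 → C_1 acts by ∂[p,q,r] = [q,r] − [p,r] + [p,q]. For instance
  ∂[4,8,9] = [8,9] − [4,9] + [4,8],
  ∂[2,4,6] = [4,6] − [2,6] + [2,4].
As a 30×20 matrix over Z this has rank 20, with invariant factors (1,1,1,1,1,1,1,1,1,1,1,1,1,1,1,1,1,1,1,2).

Reading off H_k = ker ∂_k / im ∂_{k+1}:

  H_2: rank ker ∂_2 − rank ∂_3 = (20 − 20) − 0 = 0, and there is no ∂_3, so H_2 = 0.

(K is a triangulation of the Klein bottle.)

H_2 ≅ 0.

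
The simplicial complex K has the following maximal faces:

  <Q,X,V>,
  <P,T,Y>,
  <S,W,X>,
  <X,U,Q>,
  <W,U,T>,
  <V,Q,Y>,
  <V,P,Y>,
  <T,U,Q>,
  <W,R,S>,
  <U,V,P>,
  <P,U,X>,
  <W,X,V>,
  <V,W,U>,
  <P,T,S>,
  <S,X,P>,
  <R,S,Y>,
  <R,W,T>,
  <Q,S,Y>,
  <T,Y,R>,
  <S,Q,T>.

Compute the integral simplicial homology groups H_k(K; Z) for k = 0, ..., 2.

K has 10 vertices, 30 edges, 20 triangles.
rank ∂_0 = 0, rank ∂_1 = 9 ⇒ b_0 = 10 − 0 − 9 = 1; all invariant factors of ∂_1 are 1 so no torsion. So H_0 = Z.
rank ∂_1 = 9, rank ∂_2 = 20 ⇒ b_1 = 30 − 9 − 20 = 1; ∂_2 has invariant factor(s) [2] giving torsion. So H_1 = Z ⊕ Z_2.
rank ∂_2 = 20, rank ∂_3 = 0 ⇒ b_2 = 20 − 20 − 0 = 0. So H_2 = 0.

H_0 ≅ Z,  H_1 ≅ Z ⊕ Z_2,  H_2 = 0.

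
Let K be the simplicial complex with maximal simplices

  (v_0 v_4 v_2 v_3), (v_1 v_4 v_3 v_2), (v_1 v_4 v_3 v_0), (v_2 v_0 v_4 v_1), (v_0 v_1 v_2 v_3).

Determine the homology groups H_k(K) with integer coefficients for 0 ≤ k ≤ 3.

Fix the vertex order v_0 < v_1 < v_2 < v_3 < v_4 and write every simplex with vertices in increasing order. Then dim K = 3 and the simplices of K are:

  0-simplices (5): [v_0], [v_1], [v_2], [v_3], [v_4]
  1-simplices (10): [v_0,v_1], [v_0,v_2], [v_0,v_3], [v_0,v_4], [v_1,v_2], [v_1,v_3], [v_1,v_4], [v_2,v_3], [v_2,v_4], [v_3,v_4]
  2-simplices (10): [v_0,v_1,v_2], [v_0,v_1,v_3], [v_0,v_1,v_4], [v_0,v_2,v_3], [v_0,v_2,v_4], [v_0,v_3,v_4], [v_1,v_2,v_3], [v_1,v_2,v_4], [v_1,v_3,v_4], [v_2,v_3,v_4]
  3-simplices (5): [v_0,v_1,v_2,v_3], [v_0,v_1,v_2,v_4], [v_0,v_1,v_3,v_4], [v_0,v_2,v_3,v_4], [v_1,v_2,v_3,v_4]

giving chain groups C_0 ≅ Z^5, C_1 ≅ Z^10, C_2 ≅ Z^10, C_3 ≅ Z^5.

Boundary ∂_1: C_1 → C_0 sends each edge [p,q] (with p < q) to q − p. For instance
  ∂[v_3,v_4] = [v_4] − [v_3].
The resulting 5×10 matrix has rank 4, and its Smith normal form has invariant factors (1,1,1,1).

∂_2: C_2 → C_1 acts by ∂[p,q,r] = [q,r] − [p,r] + [p,q]. For instance
  ∂[v_0,v_1,v_2] = [v_1,v_2] − [v_0,v_2] + [v_0,v_1],
  ∂[v_0,v_2,v_3] = [v_2,v_3] − [v_0,v_3] + [v_0,v_2].
The 10×10 boundary matrix has rank 6 and Smith normal form diag(1,1,1,1,1,1).

The boundary map ∂_3: C_3 → C_2 sends each 3-simplex σ to the alternating sum Σ_i (−1)^i (σ with its i-th vertex removed). For instance
  ∂[v_0,v_2,v_3,v_4] = [v_2,v_3,v_4] − [v_0,v_3,v_4] + [v_0,v_2,v_4] − [v_0,v_2,v_3],
  ∂[v_0,v_1,v_2,v_3] = [v_1,v_2,v_3] − [v_0,v_2,v_3] + [v_0,v_1,v_3] − [v_0,v_1,v_2].
The 10×5 boundary matrix has rank 4 and Smith normal form diag(1,1,1,1).

From H_k ≅ ker(∂_k) / im(∂_{k+1}) we obtain:

  H_0: rank C_0 − rank ∂_1 = 5 − 4 = 1, and the invariant factors of ∂_1 are all 1, so H_0 = Z.
  H_1: rank ker ∂_1 − rank ∂_2 = (10 − 4) − 6 = 0, and the invariant factors of ∂_2 are all 1, so H_1 = 0.
  H_2: rank ker ∂_2 − rank ∂_3 = (10 − 6) − 4 = 0, and the invariant factors of ∂_3 are all 1, so H_2 = 0.
  H_3: rank ker ∂_3 − rank ∂_4 = (5 − 4) − 0 = 1, and there is no ∂_4, so H_3 = Z.

H_0 = Z,  H_1 = 0,  H_2 = 0,  H_3 = Z.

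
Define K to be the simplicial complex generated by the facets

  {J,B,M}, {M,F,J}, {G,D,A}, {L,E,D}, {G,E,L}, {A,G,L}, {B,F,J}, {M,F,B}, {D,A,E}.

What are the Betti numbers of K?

b_0 = 2, b_1 = 1, b_2 = 1.

Order the vertices as A < B < D < E < F < G < J < L < M. Listing each simplex with vertices in this order, K has dimension 2 with simplices:

  0-simplices (9): A, B, D, E, F, G, J, L, M
  1-simplices (16): AD, AE, AG, AL, BF, BJ, BM, DE, DG, DL, EG, EL, FJ, FM, GL, JM
  2-simplices (9): ADE, ADG, AGL, BFJ, BFM, BJM, DEL, EGL, FJM

Hence C_0 ≅ Z^9, C_1 ≅ Z^16, C_2 ≅ Z^9.

∂_1: C_1 → C_0 is given by ∂[p,q] = [q] − [p].
The resulting 9×16 matrix has rank 7, and its Smith normal form has invariant factors (1,1,1,1,1,1,1).

The boundary map ∂_2: C_2 → C_1 sends each 2-simplex [p,q,r] to [q,r] − [p,r] + [p,q]. For instance
  ∂ADE = DE − AE + AD,
  ∂AGL = GL − AL + AG.
This gives a 16×9 integer matrix of rank 8; reducing to Smith normal form yields diagonal entries (1,1,1,1,1,1,1,1).

Now H_k = ker ∂_k / im ∂_{k+1}, so:

  H_0: rank C_0 − rank ∂_1 = 9 − 7 = 2, and the invariant factors of ∂_1 are all 1, so H_0 = Z^2.
  H_1: rank ker ∂_1 − rank ∂_2 = (16 − 7) − 8 = 1, and the invariant factors of ∂_2 are all 1, so H_1 = Z.
  H_2: rank ker ∂_2 − rank ∂_3 = (9 − 8) − 0 = 1, and there is no ∂_3, so H_2 = Z.

Hence the Betti numbers are b_0 = 2, b_1 = 1, b_2 = 1.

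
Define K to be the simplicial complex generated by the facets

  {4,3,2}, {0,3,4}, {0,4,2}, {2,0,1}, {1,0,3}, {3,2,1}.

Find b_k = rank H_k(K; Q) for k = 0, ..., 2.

b_0 = 1, b_1 = 0, b_2 = 1.

K has 5 vertices, 9 edges, 6 triangles.
rank ∂_0 = 0, rank ∂_1 = 4 ⇒ b_0 = 5 − 0 − 4 = 1; all invariant factors of ∂_1 are 1 so no torsion. So H_0 ≅ Z.
rank ∂_1 = 4, rank ∂_2 = 5 ⇒ b_1 = 9 − 4 − 5 = 0; all invariant factors of ∂_2 are 1 so no torsion. So H_1 ≅ 0.
rank ∂_2 = 5, rank ∂_3 = 0 ⇒ b_2 = 6 − 5 − 0 = 1. So H_2 ≅ Z.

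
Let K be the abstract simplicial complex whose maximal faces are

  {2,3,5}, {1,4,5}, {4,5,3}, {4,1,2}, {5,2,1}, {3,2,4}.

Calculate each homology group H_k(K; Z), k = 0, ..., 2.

H_0 = Z,  H_1 = 0,  H_2 = Z.

Fix the vertex order 1 < 2 < 3 < 4 < 5 and write every simplex with vertices in increasing order. Then dim K = 2 and the simplices of K are:

  0-simplices (5): [1], [2], [3], [4], [5]
  1-simplices (9): [1,2], [1,4], [1,5], [2,3], [2,4], [2,5], [3,4], [3,5], [4,5]
  2-simplices (6): [1,2,4], [1,2,5], [1,4,5], [2,3,4], [2,3,5], [3,4,5]

giving chain groups C_0 ≅ Z^5, C_1 ≅ Z^9, C_2 ≅ Z^6.

∂_1: C_1 → C_0 maps an edge to its endpoints' difference, ∂[p,q] = q − p. For instance
  ∂[2,5] = [5] − [2].
As a 5×9 matrix over Z this has rank 4, with invariant factors (1,1,1,1).

∂_2: C_2 → C_1 acts by ∂[p,q,r] = [q,r] − [p,r] + [p,q]. For instance
  ∂[1,2,4] = [2,4] − [1,4] + [1,2],
  ∂[3,4,5] = [4,5] − [3,5] + [3,4].
As a 9×6 matrix over Z this has rank 5, with invariant factors (1,1,1,1,1).

Computing H_k = (kernel of ∂_k) / (image of ∂_{k+1}):

  H_0: rank C_0 − rank ∂_1 = 5 − 4 = 1, and the invariant factors of ∂_1 are all 1, so H_0 = Z.
  H_1: rank ker ∂_1 − rank ∂_2 = (9 − 4) − 5 = 0, and the invariant factors of ∂_2 are all 1, so H_1 = 0.
  H_2: rank ker ∂_2 − rank ∂_3 = (6 − 5) − 0 = 1, and there is no ∂_3, so H_2 = Z.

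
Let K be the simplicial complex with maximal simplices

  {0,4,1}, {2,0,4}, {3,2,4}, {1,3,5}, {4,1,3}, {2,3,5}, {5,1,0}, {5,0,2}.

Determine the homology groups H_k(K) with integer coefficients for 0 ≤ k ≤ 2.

H_0 = Z,  H_1 = 0,  H_2 = Z.

K has 6 vertices, 12 edges, 8 triangles.
rank ∂_0 = 0, rank ∂_1 = 5 ⇒ b_0 = 6 − 0 − 5 = 1; all invariant factors of ∂_1 are 1 so no torsion. So H_0 ≅ Z.
rank ∂_1 = 5, rank ∂_2 = 7 ⇒ b_1 = 12 − 5 − 7 = 0; all invariant factors of ∂_2 are 1 so no torsion. So H_1 ≅ 0.
rank ∂_2 = 7, rank ∂_3 = 0 ⇒ b_2 = 8 − 7 − 0 = 1. So H_2 ≅ Z.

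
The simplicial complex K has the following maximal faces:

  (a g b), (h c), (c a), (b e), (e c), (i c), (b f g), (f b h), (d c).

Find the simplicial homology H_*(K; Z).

H_0 ≅ Z,  H_1 ≅ Z^2,  H_2 = 0.

K has 9 vertices, 13 edges, 3 triangles.
rank ∂_0 = 0, rank ∂_1 = 8 ⇒ b_0 = 9 − 0 − 8 = 1; all invariant factors of ∂_1 are 1 so no torsion. So H_0 ≅ Z.
rank ∂_1 = 8, rank ∂_2 = 3 ⇒ b_1 = 13 − 8 − 3 = 2; all invariant factors of ∂_2 are 1 so no torsion. So H_1 ≅ Z^2.
rank ∂_2 = 3, rank ∂_3 = 0 ⇒ b_2 = 3 − 3 − 0 = 0. So H_2 ≅ 0.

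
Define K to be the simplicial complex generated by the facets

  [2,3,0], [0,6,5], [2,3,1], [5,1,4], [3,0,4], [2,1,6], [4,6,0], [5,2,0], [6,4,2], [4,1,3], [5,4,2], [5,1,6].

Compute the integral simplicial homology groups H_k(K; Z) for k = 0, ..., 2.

Order the vertices as 0 < 1 < 2 < 3 < 4 < 5 < 6. Listing each simplex with vertices in this order, K has dimension 2 with simplices:

  0-simplices (7): [0], [1], [2], [3], [4], [5], [6]
  1-simplices (18): [0,2], [0,3], [0,4], [0,5], [0,6], [1,2], [1,3], [1,4], [1,5], [1,6], [2,3], [2,4], [2,5], [2,6], [3,4], [4,5], [4,6], [5,6]
  2-simplices (12): [0,2,3], [0,2,5], [0,3,4], [0,4,6], [0,5,6], [1,2,3], [1,2,6], [1,3,4], [1,4,5], [1,5,6], [2,4,5], [2,4,6]

giving chain groups C_0 ≅ Z^7, C_1 ≅ Z^18, C_2 ≅ Z^12.

∂_1: C_1 → C_0 is given by ∂[p,q] = [q] − [p].
As a 7×18 matrix over Z this has rank 6, with invariant factors (1,1,1,1,1,1).

∂_2: C_2 → C_1 maps a triangle to the signed sum of its edges. For instance
  ∂[1,5,6] = [5,6] − [1,6] + [1,5],
  ∂[0,3,4] = [3,4] − [0,4] + [0,3].
The 18×12 boundary matrix has rank 12 and Smith normal form diag(1,1,1,1,1,1,1,1,1,1,1,2).

Reading off H_k = ker ∂_k / im ∂_{k+1}:

  H_0: rank C_0 − rank ∂_1 = 7 − 6 = 1, and the invariant factors of ∂_1 are all 1, so H_0 = Z.
  H_1: rank ker ∂_1 − rank ∂_2 = (18 − 6) − 12 = 0, and ∂_2 has invariant factor 2 > 1, so H_1 = Z/2.
  H_2: rank ker ∂_2 − rank ∂_3 = (12 − 12) − 0 = 0, and there is no ∂_3, so H_2 = 0.

H_0 = Z,  H_1 = Z/2,  H_2 = 0.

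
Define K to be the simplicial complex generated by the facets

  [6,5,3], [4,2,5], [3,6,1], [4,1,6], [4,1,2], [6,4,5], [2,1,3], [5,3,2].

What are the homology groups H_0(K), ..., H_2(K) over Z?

We work with the vertex ordering 1 < 2 < 3 < 4 < 5 < 6. The simplices of K, each written with vertices in increasing order, are:

  0-simplices (6): [1], [2], [3], [4], [5], [6]
  1-simplices (12): [1,2], [1,3], [1,4], [1,6], [2,3], [2,4], [2,5], [3,5], [3,6], [4,5], [4,6], [5,6]
  2-simplices (8): [1,2,3], [1,2,4], [1,3,6], [1,4,6], [2,3,5], [2,4,5], [3,5,6], [4,5,6]

giving chain groups C_0 ≅ Z^6, C_1 ≅ Z^12, C_2 ≅ Z^8.

∂_1: C_1 → C_0 sends each edge [p,q] (with p < q) to q − p. For instance
  ∂[1,6] = [6] − [1].
The 6×12 boundary matrix has rank 5 and Smith normal form diag(1,1,1,1,1).

∂_2: C_2 → C_1 acts by ∂[p,q,r] = [q,r] − [p,r] + [p,q]. For instance
  ∂[1,4,6] = [4,6] − [1,6] + [1,4],
  ∂[3,5,6] = [5,6] − [3,6] + [3,5].
As a 12×8 matrix over Z this has rank 7, with invariant factors (1,1,1,1,1,1,1).

From H_k ≅ ker(∂_k) / im(∂_{k+1}) we obtain:

  H_0: rank C_0 − rank ∂_1 = 6 − 5 = 1, and the invariant factors of ∂_1 are all 1, so H_0 ≅ Z.
  H_1: rank ker ∂_1 − rank ∂_2 = (12 − 5) − 7 = 0, and the invariant factors of ∂_2 are all 1, so H_1 ≅ 0.
  H_2: rank ker ∂_2 − rank ∂_3 = (8 − 7) − 0 = 1, and there is no ∂_3, so H_2 ≅ Z.

H_0 = Z,  H_1 = 0,  H_2 = Z.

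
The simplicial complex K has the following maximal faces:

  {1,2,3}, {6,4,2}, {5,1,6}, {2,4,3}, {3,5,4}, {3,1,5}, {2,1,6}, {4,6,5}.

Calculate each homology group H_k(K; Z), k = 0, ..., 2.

H_0 = Z,  H_1 = 0,  H_2 = Z.

We work with the vertex ordering 1 < 2 < 3 < 4 < 5 < 6. The simplices of K, each written with vertices in increasing order, are:

  0-simplices (6): [1], [2], [3], [4], [5], [6]
  1-simplices (12): [1,2], [1,3], [1,5], [1,6], [2,3], [2,4], [2,6], [3,4], [3,5], [4,5], [4,6], [5,6]
  2-simplices (8): [1,2,3], [1,2,6], [1,3,5], [1,5,6], [2,3,4], [2,4,6], [3,4,5], [4,5,6]

so the chain groups are C_0 ≅ Z^6, C_1 ≅ Z^12, C_2 ≅ Z^8.

∂_1: C_1 → C_0 maps an edge to its endpoints' difference, ∂[p,q] = q − p. For instance
  ∂[1,6] = [6] − [1].
The resulting 6×12 matrix has rank 5, and its Smith normal form has invariant factors (1,1,1,1,1).

Boundary ∂_2: C_2 → C_1 acts by ∂[p,q,r] = [q,r] − [p,r] + [p,q]. For instance
  ∂[2,3,4] = [3,4] − [2,4] + [2,3],
  ∂[1,3,5] = [3,5] − [1,5] + [1,3].
The resulting 12×8 matrix has rank 7, and its Smith normal form has invariant factors (1,1,1,1,1,1,1).

Now H_k = ker ∂_k / im ∂_{k+1}, so:

  H_0: rank C_0 − rank ∂_1 = 6 − 5 = 1, and the invariant factors of ∂_1 are all 1, so H_0 = Z.
  H_1: rank ker ∂_1 − rank ∂_2 = (12 − 5) − 7 = 0, and the invariant factors of ∂_2 are all 1, so H_1 = 0.
  H_2: rank ker ∂_2 − rank ∂_3 = (8 − 7) − 0 = 1, and there is no ∂_3, so H_2 = Z.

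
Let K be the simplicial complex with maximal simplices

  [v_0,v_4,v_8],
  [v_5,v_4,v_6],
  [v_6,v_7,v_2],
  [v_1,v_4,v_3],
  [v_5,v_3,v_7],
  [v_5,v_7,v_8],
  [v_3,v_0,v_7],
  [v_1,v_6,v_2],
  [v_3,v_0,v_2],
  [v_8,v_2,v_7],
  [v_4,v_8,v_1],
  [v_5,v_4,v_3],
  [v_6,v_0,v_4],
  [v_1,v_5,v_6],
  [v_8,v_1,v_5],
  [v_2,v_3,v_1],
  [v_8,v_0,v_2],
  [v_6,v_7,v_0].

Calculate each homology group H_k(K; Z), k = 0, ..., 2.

K has 9 vertices, 27 edges, 18 triangles.
rank ∂_0 = 0, rank ∂_1 = 8 ⇒ b_0 = 9 − 0 − 8 = 1; all invariant factors of ∂_1 are 1 so no torsion. So H_0 ≅ Z.
rank ∂_1 = 8, rank ∂_2 = 18 ⇒ b_1 = 27 − 8 − 18 = 1; ∂_2 has invariant factor(s) [2] giving torsion. So H_1 ≅ Z ⊕ Z/2.
rank ∂_2 = 18, rank ∂_3 = 0 ⇒ b_2 = 18 − 18 − 0 = 0. So H_2 ≅ 0.

H_0 ≅ Z,  H_1 ≅ Z ⊕ Z/2,  H_2 = 0.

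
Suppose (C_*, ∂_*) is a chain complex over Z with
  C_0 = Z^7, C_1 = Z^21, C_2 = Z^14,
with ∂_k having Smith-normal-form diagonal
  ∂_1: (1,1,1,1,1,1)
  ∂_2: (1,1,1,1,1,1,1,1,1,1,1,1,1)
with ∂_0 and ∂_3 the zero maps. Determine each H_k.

H_0: b_0 = 7 − 0 − 6 = 1; torsion from ∂_1 factors > 1: none. So H_0 = Z.
H_1: b_1 = 21 − 6 − 13 = 2; torsion from ∂_2 factors > 1: none. So H_1 = Z^2.
H_2: b_2 = 14 − 13 − 0 = 1; torsion from ∂_3 factors > 1: none. So H_2 = Z.

H_0 = Z,  H_1 = Z^2,  H_2 = Z.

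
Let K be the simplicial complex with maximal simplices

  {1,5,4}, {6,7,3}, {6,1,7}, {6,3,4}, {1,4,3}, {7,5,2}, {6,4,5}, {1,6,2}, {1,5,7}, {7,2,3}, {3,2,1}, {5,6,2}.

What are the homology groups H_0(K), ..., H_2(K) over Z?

Fix the vertex order 1 < 2 < 3 < 4 < 5 < 6 < 7 and write every simplex with vertices in increasing order. Then dim K = 2 and the simplices of K are:

  0-simplices (7): [1], [2], [3], [4], [5], [6], [7]
  1-simplices (18): [1,2], [1,3], [1,4], [1,5], [1,6], [1,7], [2,3], [2,5], [2,6], [2,7], [3,4], [3,6], [3,7], [4,5], [4,6], [5,6], [5,7], [6,7]
  2-simplices (12): [1,2,3], [1,2,6], [1,3,4], [1,4,5], [1,5,7], [1,6,7], [2,3,7], [2,5,6], [2,5,7], [3,4,6], [3,6,7], [4,5,6]

so the chain groups are C_0 ≅ Z^7, C_1 ≅ Z^18, C_2 ≅ Z^12.

∂_1: C_1 → C_0 maps an edge to its endpoints' difference, ∂[p,q] = q − p. For instance
  ∂[5,7] = [7] − [5].
The 7×18 boundary matrix has rank 6 and Smith normal form diag(1,1,1,1,1,1).

The boundary map ∂_2: C_2 → C_1 maps a triangle to the signed sum of its edges. For instance
  ∂[1,3,4] = [3,4] − [1,4] + [1,3],
  ∂[3,6,7] = [6,7] − [3,7] + [3,6].
As a 18×12 matrix over Z this has rank 12, with invariant factors (1,1,1,1,1,1,1,1,1,1,1,2).

Now H_k = ker ∂_k / im ∂_{k+1}, so:

  H_0: rank C_0 − rank ∂_1 = 7 − 6 = 1, and the invariant factors of ∂_1 are all 1, so H_0 ≅ Z.
  H_1: rank ker ∂_1 − rank ∂_2 = (18 − 6) − 12 = 0, and ∂_2 has invariant factor 2 > 1, so H_1 ≅ Z/2.
  H_2: rank ker ∂_2 − rank ∂_3 = (12 − 12) − 0 = 0, and there is no ∂_3, so H_2 ≅ 0.

As a check, the Euler characteristic is 7 − 18 + 12 = 1, which agrees with 1 − 0 + 0 = 1.
(K is a triangulation of the real projective plane RP^2.)

H_0 = Z,  H_1 = Z/2,  H_2 = 0.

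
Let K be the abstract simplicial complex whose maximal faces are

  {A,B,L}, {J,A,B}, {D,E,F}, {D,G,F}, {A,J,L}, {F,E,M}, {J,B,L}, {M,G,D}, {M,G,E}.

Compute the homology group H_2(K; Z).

Take the total order A < B < D < E < F < G < J < L < M on the vertex set. Then K (dimension 2) consists of the simplices:

  0-simplices (9): A, B, D, E, F, G, J, L, M
  1-simplices (16): AB, AJ, AL, BJ, BL, DE, DF, DG, DM, EF, EG, EM, FG, FM, GM, JL
  2-simplices (9): ABJ, ABL, AJL, BJL, DEF, DFG, DGM, EFM, EGM

so the chain groups are C_0 ≅ Z^9, C_1 ≅ Z^16, C_2 ≅ Z^9.

Boundary ∂_1: C_1 → C_0 is given by ∂[p,q] = [q] − [p]. For instance
  ∂AB = B − A.
The resulting 9×16 matrix has rank 7, and its Smith normal form has invariant factors (1,1,1,1,1,1,1).

∂_2: C_2 → C_1 maps a triangle to the signed sum of its edges. For instance
  ∂DFG = FG − DG + DF,
  ∂DEF = EF − DF + DE.
The 16×9 boundary matrix has rank 8 and Smith normal form diag(1,1,1,1,1,1,1,1).

Now H_k = ker ∂_k / im ∂_{k+1}, so:

  H_2: rank ker ∂_2 − rank ∂_3 = (9 − 8) − 0 = 1, and there is no ∂_3, so H_2 = Z.

H_2 = Z.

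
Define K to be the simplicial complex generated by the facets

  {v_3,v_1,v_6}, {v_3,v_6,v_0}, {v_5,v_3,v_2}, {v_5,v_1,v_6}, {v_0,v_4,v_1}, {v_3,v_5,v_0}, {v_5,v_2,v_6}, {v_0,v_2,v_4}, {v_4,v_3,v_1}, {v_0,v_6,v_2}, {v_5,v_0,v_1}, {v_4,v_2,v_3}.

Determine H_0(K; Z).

K has 7 vertices, 18 edges, 12 triangles.
rank ∂_0 = 0, rank ∂_1 = 6 ⇒ b_0 = 7 − 0 − 6 = 1; all invariant factors of ∂_1 are 1 so no torsion. So H_0 = Z.

H_0 ≅ Z.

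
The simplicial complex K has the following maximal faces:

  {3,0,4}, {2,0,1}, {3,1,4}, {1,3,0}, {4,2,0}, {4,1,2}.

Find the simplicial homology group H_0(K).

H_0 = Z.

Take the total order 0 < 1 < 2 < 3 < 4 on the vertex set. Then K (dimension 2) consists of the simplices:

  0-simplices (5): [0], [1], [2], [3], [4]
  1-simplices (9): [0,1], [0,2], [0,3], [0,4], [1,2], [1,3], [1,4], [2,4], [3,4]
  2-simplices (6): [0,1,2], [0,1,3], [0,2,4], [0,3,4], [1,2,4], [1,3,4]

so the chain groups are C_0 ≅ Z^5, C_1 ≅ Z^9, C_2 ≅ Z^6.

The boundary map ∂_1: C_1 → C_0 maps an edge to its endpoints' difference, ∂[p,q] = q − p.
As a 5×9 matrix over Z this has rank 4, with invariant factors (1,1,1,1).

∂_2: C_2 → C_1 sends each 2-simplex [p,q,r] to [q,r] − [p,r] + [p,q]. For instance
  ∂[0,3,4] = [3,4] − [0,4] + [0,3],
  ∂[1,3,4] = [3,4] − [1,4] + [1,3].
The 9×6 boundary matrix has rank 5 and Smith normal form diag(1,1,1,1,1).

From H_k ≅ ker(∂_k) / im(∂_{k+1}) we obtain:

  H_0: rank C_0 − rank ∂_1 = 5 − 4 = 1, and the invariant factors of ∂_1 are all 1, so H_0 = Z.

(K is a triangulation of the 2-sphere S^2.)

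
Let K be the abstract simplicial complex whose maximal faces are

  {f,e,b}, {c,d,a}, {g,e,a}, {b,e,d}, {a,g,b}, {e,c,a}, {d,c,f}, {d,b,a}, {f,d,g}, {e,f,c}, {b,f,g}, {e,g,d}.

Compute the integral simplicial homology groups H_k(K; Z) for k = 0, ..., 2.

H_0 = Z,  H_1 = Z/2,  H_2 = 0.

We work with the vertex ordering a < b < c < d < e < f < g. The simplices of K, each written with vertices in increasing order, are:

  0-simplices (7): a, b, c, d, e, f, g
  1-simplices (18): ab, ac, ad, ae, ag, bd, be, bf, bg, cd, ce, cf, de, df, dg, ef, eg, fg
  2-simplices (12): abd, abg, acd, ace, aeg, bde, bef, bfg, cdf, cef, deg, dfg

so the chain groups are C_0 ≅ Z^7, C_1 ≅ Z^18, C_2 ≅ Z^12.

Boundary ∂_1: C_1 → C_0 sends each edge [p,q] (with p < q) to q − p. For instance
  ∂bf = f − b.
As a 7×18 matrix over Z this has rank 6, with invariant factors (1,1,1,1,1,1).

∂_2: C_2 → C_1 maps a triangle to the signed sum of its edges. For instance
  ∂dfg = fg − dg + df,
  ∂bde = de − be + bd.
This gives a 18×12 integer matrix of rank 12; reducing to Smith normal form yields diagonal entries (1,1,1,1,1,1,1,1,1,1,1,2).

From H_k ≅ ker(∂_k) / im(∂_{k+1}) we obtain:

  H_0: rank C_0 − rank ∂_1 = 7 − 6 = 1, and the invariant factors of ∂_1 are all 1, so H_0 = Z.
  H_1: rank ker ∂_1 − rank ∂_2 = (18 − 6) − 12 = 0, and ∂_2 has invariant factor 2 > 1, so H_1 = Z/2.
  H_2: rank ker ∂_2 − rank ∂_3 = (12 − 12) − 0 = 0, and there is no ∂_3, so H_2 = 0.

(K is a triangulation of the real projective plane RP^2.)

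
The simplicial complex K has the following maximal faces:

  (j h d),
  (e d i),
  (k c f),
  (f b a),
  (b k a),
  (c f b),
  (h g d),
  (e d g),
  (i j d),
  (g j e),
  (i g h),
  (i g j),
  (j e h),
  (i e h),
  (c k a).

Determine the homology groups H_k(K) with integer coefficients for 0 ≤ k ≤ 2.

Fix the vertex order a < b < c < d < e < f < g < h < i < j < k and write every simplex with vertices in increasing order. Then dim K = 2 and the simplices of K are:

  0-simplices (11): a, b, c, d, e, f, g, h, i, j, k
  1-simplices (25): ab, ac, af, ak, bc, bf, bk, cf, ck, de, dg, dh, di, dj, eg, eh, ei, ej, fk, gh, gi, gj, hi, hj, ij
  2-simplices (15): abf, abk, ack, bcf, cfk, deg, dei, dgh, dhj, dij, egj, ehi, ehj, ghi, gij

so the chain groups are C_0 ≅ Z^11, C_1 ≅ Z^25, C_2 ≅ Z^15.

∂_1: C_1 → C_0 is given by ∂[p,q] = [q] − [p]. For instance
  ∂gi = i − g.
The resulting 11×25 matrix has rank 9, and its Smith normal form has invariant factors (1,1,1,1,1,1,1,1,1).

Boundary ∂_2: C_2 → C_1 sends each 2-simplex [p,q,r] to [q,r] − [p,r] + [p,q]. For instance
  ∂gij = ij − gj + gi,
  ∂ack = ck − ak + ac.
The resulting 25×15 matrix has rank 15, and its Smith normal form has invariant factors (1,1,1,1,1,1,1,1,1,1,1,1,1,1,2).

From H_k ≅ ker(∂_k) / im(∂_{k+1}) we obtain:

  H_0: rank C_0 − rank ∂_1 = 11 − 9 = 2, and the invariant factors of ∂_1 are all 1, so H_0 = Z^2.
  H_1: rank ker ∂_1 − rank ∂_2 = (25 − 9) − 15 = 1, and ∂_2 has invariant factor 2 > 1, so H_1 = Z × Z/2.
  H_2: rank ker ∂_2 − rank ∂_3 = (15 − 15) − 0 = 0, and there is no ∂_3, so H_2 = 0.

(K is a triangulation of the disjoint union of the real projective plane RP^2 and the Möbius band.)

H_0 ≅ Z^2,  H_1 ≅ Z × Z/2,  H_2 = 0.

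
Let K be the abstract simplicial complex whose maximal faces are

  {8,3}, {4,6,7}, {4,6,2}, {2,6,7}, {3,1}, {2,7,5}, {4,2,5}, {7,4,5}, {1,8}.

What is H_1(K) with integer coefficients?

H_1 = Z.

Order the vertices as 1 < 2 < 3 < 4 < 5 < 6 < 7 < 8. Listing each simplex with vertices in this order, K has dimension 2 with simplices:

  0-simplices (8): [1], [2], [3], [4], [5], [6], [7], [8]
  1-simplices (12): [1,3], [1,8], [2,4], [2,5], [2,6], [2,7], [3,8], [4,5], [4,6], [4,7], [5,7], [6,7]
  2-simplices (6): [2,4,5], [2,4,6], [2,5,7], [2,6,7], [4,5,7], [4,6,7]

giving chain groups C_0 ≅ Z^8, C_1 ≅ Z^12, C_2 ≅ Z^6.

∂_1: C_1 → C_0 maps an edge to its endpoints' difference, ∂[p,q] = q − p. For instance
  ∂[1,3] = [3] − [1].
As a 8×12 matrix over Z this has rank 6, with invariant factors (1,1,1,1,1,1).

Boundary ∂_2: C_2 → C_1 acts by ∂[p,q,r] = [q,r] − [p,r] + [p,q]. For instance
  ∂[2,4,5] = [4,5] − [2,5] + [2,4],
  ∂[2,5,7] = [5,7] − [2,7] + [2,5].
The 12×6 boundary matrix has rank 5 and Smith normal form diag(1,1,1,1,1).

From H_k ≅ ker(∂_k) / im(∂_{k+1}) we obtain:

  H_1: rank ker ∂_1 − rank ∂_2 = (12 − 6) − 5 = 1, and the invariant factors of ∂_2 are all 1, so H_1 = Z.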